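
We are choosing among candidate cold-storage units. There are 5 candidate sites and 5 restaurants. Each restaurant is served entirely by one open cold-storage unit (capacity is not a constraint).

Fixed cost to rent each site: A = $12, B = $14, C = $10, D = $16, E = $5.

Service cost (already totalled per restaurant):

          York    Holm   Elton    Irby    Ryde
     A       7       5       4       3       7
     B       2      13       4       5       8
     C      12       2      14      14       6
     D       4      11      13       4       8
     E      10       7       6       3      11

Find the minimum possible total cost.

Minimum total cost: 38

For any fixed open set, each restaurant goes to its cheapest open site; total = fixed + service.
{A}: York→A 7, Holm→A 5, Elton→A 4, Irby→A 3, Ryde→A 7. Service 26; fixed 12; total 38.
{C, E}: York→E 10, Holm→C 2, Elton→E 6, Irby→E 3, Ryde→C 6. Service 27; fixed 15; total 42.
{E}: York→E 10, Holm→E 7, Elton→E 6, Irby→E 3, Ryde→E 11. Service 37; fixed 5; total 42.
{A, B, C, D, E}: York→B 2, Holm→C 2, Elton→A 4, Irby→A 3, Ryde→C 6. Service 17; fixed 57; total 74.
No other subset beats 38.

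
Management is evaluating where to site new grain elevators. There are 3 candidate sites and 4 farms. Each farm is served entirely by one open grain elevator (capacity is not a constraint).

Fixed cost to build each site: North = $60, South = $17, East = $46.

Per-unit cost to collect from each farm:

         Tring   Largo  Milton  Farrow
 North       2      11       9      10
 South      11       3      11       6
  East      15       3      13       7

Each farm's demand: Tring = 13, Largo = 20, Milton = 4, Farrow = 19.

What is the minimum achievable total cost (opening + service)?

For any fixed open set, each farm goes to its cheapest open site; total = fixed + service.
{North, South}: Tring→North 2·13=26, Largo→South 3·20=60, Milton→North 9·4=36, Farrow→South 6·19=114. Service 236; fixed 77; total 313.
{North, South, East}: Tring→North 2·13=26, Largo→South 3·20=60, Milton→North 9·4=36, Farrow→South 6·19=114. Service 236; fixed 123; total 359.
{North, East}: service 255 + fixed 106 = 361
{South}: Tring→South 11·13=143, Largo→South 3·20=60, Milton→South 11·4=44, Farrow→South 6·19=114. Service 361; fixed 17; total 378.
(All 7 nonempty subsets were checked; North and South is lowest.)

Minimum total cost: 313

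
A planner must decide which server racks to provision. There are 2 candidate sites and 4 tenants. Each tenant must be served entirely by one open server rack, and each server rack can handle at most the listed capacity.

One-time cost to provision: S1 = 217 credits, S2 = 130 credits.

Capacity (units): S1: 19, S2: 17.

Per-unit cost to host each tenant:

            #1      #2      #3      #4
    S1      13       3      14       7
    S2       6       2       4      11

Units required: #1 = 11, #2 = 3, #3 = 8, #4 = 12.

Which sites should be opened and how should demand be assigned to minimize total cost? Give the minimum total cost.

Open {S1, S2}: #1→S1 13·11=143, #2→S2 2·3=6, #3→S1 14·8=112, #4→S2 11·12=132.
Loads: S1 carries 19/19, S2 carries 15/17. Service 393; fixed 347; total 740.

Minimum total cost: 740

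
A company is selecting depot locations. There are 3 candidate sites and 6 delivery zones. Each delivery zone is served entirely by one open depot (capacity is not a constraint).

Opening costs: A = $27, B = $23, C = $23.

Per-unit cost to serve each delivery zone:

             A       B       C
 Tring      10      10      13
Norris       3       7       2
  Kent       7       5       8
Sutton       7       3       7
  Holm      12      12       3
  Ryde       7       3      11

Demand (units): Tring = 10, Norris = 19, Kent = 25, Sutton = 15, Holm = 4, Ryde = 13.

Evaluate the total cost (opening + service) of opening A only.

Total cost: 603

Each delivery zone is assigned to its cheapest site among the open ones.
{A}: Tring→A 10·10=100, Norris→A 3·19=57, Kent→A 7·25=175, Sutton→A 7·15=105, Holm→A 12·4=48, Ryde→A 7·13=91. Service 576; fixed 27; total 603.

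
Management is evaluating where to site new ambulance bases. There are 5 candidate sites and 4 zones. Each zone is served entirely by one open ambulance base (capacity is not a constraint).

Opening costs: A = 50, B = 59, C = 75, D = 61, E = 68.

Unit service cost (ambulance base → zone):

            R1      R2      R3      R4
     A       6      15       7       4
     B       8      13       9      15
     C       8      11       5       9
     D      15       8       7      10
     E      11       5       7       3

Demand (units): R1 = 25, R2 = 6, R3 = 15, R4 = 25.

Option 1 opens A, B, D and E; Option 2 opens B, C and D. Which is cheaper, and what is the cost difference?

Option 1 is cheaper by 145.

Option 1: {A, B, D, E}: R1→A 6·25=150, R2→E 5·6=30, R3→A 7·15=105, R4→E 3·25=75. Service 360; fixed 238; total 598.
Option 2: {B, C, D}: R1→B 8·25=200, R2→D 8·6=48, R3→C 5·15=75, R4→C 9·25=225. Service 548; fixed 195; total 743.
Difference: |598 − 743| = 145.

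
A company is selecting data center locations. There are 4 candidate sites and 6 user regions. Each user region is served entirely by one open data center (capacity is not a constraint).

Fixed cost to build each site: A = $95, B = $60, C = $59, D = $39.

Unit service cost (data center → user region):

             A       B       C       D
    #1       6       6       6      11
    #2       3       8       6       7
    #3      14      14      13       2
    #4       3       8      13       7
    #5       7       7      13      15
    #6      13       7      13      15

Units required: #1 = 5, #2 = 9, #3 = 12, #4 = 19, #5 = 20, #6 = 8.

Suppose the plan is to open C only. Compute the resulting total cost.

Total cost: 910

Each user region is assigned to its cheapest site among the open ones.
{C}: #1→C 6·5=30, #2→C 6·9=54, #3→C 13·12=156, #4→C 13·19=247, #5→C 13·20=260, #6→C 13·8=104. Service 851; fixed 59; total 910.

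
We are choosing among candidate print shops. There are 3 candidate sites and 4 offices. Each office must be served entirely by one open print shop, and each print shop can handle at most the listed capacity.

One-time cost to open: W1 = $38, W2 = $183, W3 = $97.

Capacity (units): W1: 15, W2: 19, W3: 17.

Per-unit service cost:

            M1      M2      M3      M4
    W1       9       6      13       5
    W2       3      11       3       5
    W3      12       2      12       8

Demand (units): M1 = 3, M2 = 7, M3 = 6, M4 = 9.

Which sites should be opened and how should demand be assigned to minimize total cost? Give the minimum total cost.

Minimum total cost: 293

Open {W1, W3}: M1→W1 9·3=27, M2→W3 2·7=14, M3→W3 12·6=72, M4→W1 5·9=45.
Loads: W1 carries 12/15, W3 carries 13/17. Service 158; fixed 135; total 293.
Next best feasible plan costs 302.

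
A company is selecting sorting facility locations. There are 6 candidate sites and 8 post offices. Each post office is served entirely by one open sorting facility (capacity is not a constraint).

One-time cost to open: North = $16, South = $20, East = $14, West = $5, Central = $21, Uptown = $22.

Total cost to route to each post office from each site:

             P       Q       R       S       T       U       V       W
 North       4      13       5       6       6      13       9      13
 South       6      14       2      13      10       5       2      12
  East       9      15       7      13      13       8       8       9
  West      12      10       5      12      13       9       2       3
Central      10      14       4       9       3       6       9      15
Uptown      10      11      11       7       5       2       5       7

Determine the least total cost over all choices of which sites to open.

For any fixed open set, each post office goes to its cheapest open site; total = fixed + service.
{North, West}: P→North 4, Q→West 10, R→North 5, S→North 6, T→North 6, U→West 9, V→West 2, W→West 3. Service 45; fixed 21; total 66.
{West}: service 66 + fixed 5 = 71
{West, Uptown}: P→Uptown 10, Q→West 10, R→West 5, S→Uptown 7, T→Uptown 5, U→Uptown 2, V→West 2, W→West 3. Service 44; fixed 27; total 71.
{North, South, East, West, Central, Uptown}: service 32 + fixed 98 = 130
No other subset beats 66.

Minimum total cost: 66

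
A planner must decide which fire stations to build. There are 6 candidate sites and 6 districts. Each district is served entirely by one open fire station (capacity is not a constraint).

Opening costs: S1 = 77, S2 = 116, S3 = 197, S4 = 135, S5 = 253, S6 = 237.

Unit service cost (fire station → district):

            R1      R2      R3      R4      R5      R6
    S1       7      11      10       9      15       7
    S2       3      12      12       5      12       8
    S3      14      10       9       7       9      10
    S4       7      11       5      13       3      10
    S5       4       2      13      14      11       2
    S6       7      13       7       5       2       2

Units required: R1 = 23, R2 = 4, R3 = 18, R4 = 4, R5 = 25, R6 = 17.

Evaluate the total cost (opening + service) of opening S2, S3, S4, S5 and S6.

Total cost: 1209

Each district is assigned to its cheapest site among the open ones.
{S2, S3, S4, S5, S6}: R1→S2 3·23=69, R2→S5 2·4=8, R3→S4 5·18=90, R4→S2 5·4=20, R5→S6 2·25=50, R6→S5 2·17=34. Service 271; fixed 938; total 1209.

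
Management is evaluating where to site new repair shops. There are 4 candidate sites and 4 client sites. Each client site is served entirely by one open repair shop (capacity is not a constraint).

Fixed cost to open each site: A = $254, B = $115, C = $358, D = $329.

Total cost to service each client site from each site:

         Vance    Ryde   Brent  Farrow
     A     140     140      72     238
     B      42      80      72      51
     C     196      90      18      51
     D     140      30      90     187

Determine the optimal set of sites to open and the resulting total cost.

For any fixed open set, each client site goes to its cheapest open site; total = fixed + service.
{B}: Vance→B 42, Ryde→B 80, Brent→B 72, Farrow→B 51. Service 245; fixed 115; total 360.
{A, B}: service 245 + fixed 369 = 614
{B, D}: service 195 + fixed 444 = 639
{A, B, C, D}: service 141 + fixed 1056 = 1197
No other subset beats 360.

Open B only; minimum total cost 360.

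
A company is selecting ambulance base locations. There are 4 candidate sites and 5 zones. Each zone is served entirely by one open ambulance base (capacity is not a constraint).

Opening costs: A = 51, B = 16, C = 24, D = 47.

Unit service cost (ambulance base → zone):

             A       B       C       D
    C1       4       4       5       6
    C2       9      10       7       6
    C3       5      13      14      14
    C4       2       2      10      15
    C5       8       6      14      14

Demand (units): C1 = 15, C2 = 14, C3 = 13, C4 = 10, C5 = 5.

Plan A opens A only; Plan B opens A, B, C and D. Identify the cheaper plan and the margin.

Plan A is cheaper by 35.

Plan A: {A}: C1→A 4·15=60, C2→A 9·14=126, C3→A 5·13=65, C4→A 2·10=20, C5→A 8·5=40. Service 311; fixed 51; total 362.
Plan B: {A, B, C, D}: C1→A 4·15=60, C2→D 6·14=84, C3→A 5·13=65, C4→A 2·10=20, C5→B 6·5=30. Service 259; fixed 138; total 397.
Difference: |362 − 397| = 35.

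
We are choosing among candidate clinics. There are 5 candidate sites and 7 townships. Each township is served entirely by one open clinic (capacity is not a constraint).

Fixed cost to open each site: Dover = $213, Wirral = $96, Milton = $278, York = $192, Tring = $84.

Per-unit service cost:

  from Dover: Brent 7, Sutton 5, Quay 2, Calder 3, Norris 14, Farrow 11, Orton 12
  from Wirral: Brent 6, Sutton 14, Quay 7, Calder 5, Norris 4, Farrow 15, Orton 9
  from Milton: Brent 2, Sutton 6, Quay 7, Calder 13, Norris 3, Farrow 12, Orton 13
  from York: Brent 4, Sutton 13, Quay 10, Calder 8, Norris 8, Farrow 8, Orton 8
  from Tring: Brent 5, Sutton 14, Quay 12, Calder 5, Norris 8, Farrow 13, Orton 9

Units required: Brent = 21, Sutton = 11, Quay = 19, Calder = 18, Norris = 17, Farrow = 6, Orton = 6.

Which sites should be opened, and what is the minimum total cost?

Open Dover and Wirral; minimum total cost 770.

For any fixed open set, each township goes to its cheapest open site; total = fixed + service.
{Dover, Wirral}: Brent→Wirral 6·21=126, Sutton→Dover 5·11=55, Quay→Dover 2·19=38, Calder→Dover 3·18=54, Norris→Wirral 4·17=68, Farrow→Dover 11·6=66, Orton→Wirral 9·6=54. Service 461; fixed 309; total 770.
{Dover, Tring}: Brent→Tring 5·21=105, Sutton→Dover 5·11=55, Quay→Dover 2·19=38, Calder→Dover 3·18=54, Norris→Tring 8·17=136, Farrow→Dover 11·6=66, Orton→Tring 9·6=54. Service 508; fixed 297; total 805.
{Wirral}: Brent→Wirral 6·21=126, Sutton→Wirral 14·11=154, Quay→Wirral 7·19=133, Calder→Wirral 5·18=90, Norris→Wirral 4·17=68, Farrow→Wirral 15·6=90, Orton→Wirral 9·6=54. Service 715; fixed 96; total 811.
{Dover, Wirral, Milton, York, Tring}: Brent→Milton 2·21=42, Sutton→Dover 5·11=55, Quay→Dover 2·19=38, Calder→Dover 3·18=54, Norris→Milton 3·17=51, Farrow→York 8·6=48, Orton→York 8·6=48. Service 336; fixed 863; total 1199.
No other subset beats 770.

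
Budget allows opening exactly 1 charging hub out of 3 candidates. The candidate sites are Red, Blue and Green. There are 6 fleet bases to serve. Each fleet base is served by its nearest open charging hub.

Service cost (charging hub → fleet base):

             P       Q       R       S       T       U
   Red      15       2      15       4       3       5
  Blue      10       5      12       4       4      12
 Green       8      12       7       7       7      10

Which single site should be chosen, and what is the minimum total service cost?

Choose Red only; total service cost 44.

With exactly 1 open, each fleet base uses its cheapest among the chosen.
{Red}: P→Red 15, Q→Red 2, R→Red 15, S→Red 4, T→Red 3, U→Red 5. Service cost 44.
{Blue}: service cost 47
{Green}: service cost 51
Among all 3 size-1 choices, {Red} is lowest.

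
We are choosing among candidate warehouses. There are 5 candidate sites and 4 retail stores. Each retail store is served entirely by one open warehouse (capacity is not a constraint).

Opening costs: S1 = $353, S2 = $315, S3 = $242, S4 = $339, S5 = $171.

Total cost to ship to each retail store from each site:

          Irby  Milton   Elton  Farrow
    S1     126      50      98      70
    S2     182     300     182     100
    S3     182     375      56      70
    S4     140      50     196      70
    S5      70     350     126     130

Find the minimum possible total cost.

Minimum total cost: 697

For any fixed open set, each retail store goes to its cheapest open site; total = fixed + service.
{S1}: Irby→S1 126, Milton→S1 50, Elton→S1 98, Farrow→S1 70. Service 344; fixed 353; total 697.
{S4}: Irby→S4 140, Milton→S4 50, Elton→S4 196, Farrow→S4 70. Service 456; fixed 339; total 795.
{S1, S5}: service 288 + fixed 524 = 812
{S1, S2, S3, S4, S5}: service 246 + fixed 1420 = 1666
No other subset beats 697.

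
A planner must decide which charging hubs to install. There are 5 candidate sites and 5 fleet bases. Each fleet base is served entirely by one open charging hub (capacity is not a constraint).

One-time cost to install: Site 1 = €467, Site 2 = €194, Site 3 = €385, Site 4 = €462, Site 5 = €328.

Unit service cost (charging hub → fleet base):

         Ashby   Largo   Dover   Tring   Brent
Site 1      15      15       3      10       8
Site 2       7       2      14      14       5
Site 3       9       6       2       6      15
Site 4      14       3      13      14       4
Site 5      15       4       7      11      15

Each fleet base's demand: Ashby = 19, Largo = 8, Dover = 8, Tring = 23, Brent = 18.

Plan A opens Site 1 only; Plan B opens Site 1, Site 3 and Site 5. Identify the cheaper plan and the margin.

Plan A is cheaper by 411.

Plan A: {Site 1}: Ashby→Site 1 15·19=285, Largo→Site 1 15·8=120, Dover→Site 1 3·8=24, Tring→Site 1 10·23=230, Brent→Site 1 8·18=144. Service 803; fixed 467; total 1270.
Plan B: {Site 1, Site 3, Site 5}: Ashby→Site 3 9·19=171, Largo→Site 5 4·8=32, Dover→Site 3 2·8=16, Tring→Site 3 6·23=138, Brent→Site 1 8·18=144. Service 501; fixed 1180; total 1681.
Difference: |1270 − 1681| = 411.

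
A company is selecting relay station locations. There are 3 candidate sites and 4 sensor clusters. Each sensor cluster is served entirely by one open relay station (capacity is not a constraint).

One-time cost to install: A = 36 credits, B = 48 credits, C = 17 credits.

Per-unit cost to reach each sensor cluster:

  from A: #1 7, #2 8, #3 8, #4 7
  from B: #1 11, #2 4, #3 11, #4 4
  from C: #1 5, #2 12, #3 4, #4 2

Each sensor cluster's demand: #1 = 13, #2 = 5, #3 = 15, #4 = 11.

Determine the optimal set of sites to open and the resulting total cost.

Open C only; minimum total cost 224.

For any fixed open set, each sensor cluster goes to its cheapest open site; total = fixed + service.
{C}: #1→C 5·13=65, #2→C 12·5=60, #3→C 4·15=60, #4→C 2·11=22. Service 207; fixed 17; total 224.
{B, C}: #1→C 5·13=65, #2→B 4·5=20, #3→C 4·15=60, #4→C 2·11=22. Service 167; fixed 65; total 232.
{A, C}: service 187 + fixed 53 = 240
{A, B, C}: service 167 + fixed 101 = 268
No other subset beats 224.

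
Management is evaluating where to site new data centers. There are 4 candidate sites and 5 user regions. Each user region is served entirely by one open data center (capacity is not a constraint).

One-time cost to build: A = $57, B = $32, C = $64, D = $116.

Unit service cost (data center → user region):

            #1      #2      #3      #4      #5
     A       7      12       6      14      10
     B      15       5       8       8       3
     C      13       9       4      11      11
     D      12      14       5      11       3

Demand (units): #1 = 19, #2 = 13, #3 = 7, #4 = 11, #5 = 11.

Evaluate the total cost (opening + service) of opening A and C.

Each user region is assigned to its cheapest site among the open ones.
{A, C}: #1→A 7·19=133, #2→C 9·13=117, #3→C 4·7=28, #4→C 11·11=121, #5→A 10·11=110. Service 509; fixed 121; total 630.

Total cost: 630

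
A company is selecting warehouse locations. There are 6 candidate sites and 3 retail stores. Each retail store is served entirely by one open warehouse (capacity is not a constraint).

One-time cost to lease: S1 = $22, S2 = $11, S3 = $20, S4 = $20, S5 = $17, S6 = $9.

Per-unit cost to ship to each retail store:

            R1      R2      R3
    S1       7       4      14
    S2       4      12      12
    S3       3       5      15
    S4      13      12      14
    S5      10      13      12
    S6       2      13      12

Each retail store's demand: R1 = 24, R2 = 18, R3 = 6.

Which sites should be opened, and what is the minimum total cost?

For any fixed open set, each retail store goes to its cheapest open site; total = fixed + service.
{S1, S6}: R1→S6 2·24=48, R2→S1 4·18=72, R3→S6 12·6=72. Service 192; fixed 31; total 223.
{S1, S2, S6}: service 192 + fixed 42 = 234
{S3, S6}: R1→S6 2·24=48, R2→S3 5·18=90, R3→S6 12·6=72. Service 210; fixed 29; total 239.
{S1, S2, S3, S4, S5, S6}: service 192 + fixed 99 = 291
No other subset beats 223.

Open S1 and S6; minimum total cost 223.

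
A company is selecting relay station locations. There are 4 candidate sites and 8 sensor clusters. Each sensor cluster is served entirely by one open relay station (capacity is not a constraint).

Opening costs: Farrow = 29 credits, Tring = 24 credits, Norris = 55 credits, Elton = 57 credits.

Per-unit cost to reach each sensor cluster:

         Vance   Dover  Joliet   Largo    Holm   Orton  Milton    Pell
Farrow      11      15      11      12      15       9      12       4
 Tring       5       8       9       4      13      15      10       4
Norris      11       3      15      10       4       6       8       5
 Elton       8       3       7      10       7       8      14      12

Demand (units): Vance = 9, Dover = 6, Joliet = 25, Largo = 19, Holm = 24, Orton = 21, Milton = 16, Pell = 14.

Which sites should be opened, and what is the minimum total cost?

For any fixed open set, each sensor cluster goes to its cheapest open site; total = fixed + service.
{Tring, Norris}: Vance→Tring 5·9=45, Dover→Norris 3·6=18, Joliet→Tring 9·25=225, Largo→Tring 4·19=76, Holm→Norris 4·24=96, Orton→Norris 6·21=126, Milton→Norris 8·16=128, Pell→Tring 4·14=56. Service 770; fixed 79; total 849.
{Tring, Norris, Elton}: service 720 + fixed 136 = 856
{Farrow, Tring, Norris}: service 770 + fixed 108 = 878
{Farrow, Tring, Norris, Elton}: service 720 + fixed 165 = 885
No other subset beats 849.

Open Tring and Norris; minimum total cost 849.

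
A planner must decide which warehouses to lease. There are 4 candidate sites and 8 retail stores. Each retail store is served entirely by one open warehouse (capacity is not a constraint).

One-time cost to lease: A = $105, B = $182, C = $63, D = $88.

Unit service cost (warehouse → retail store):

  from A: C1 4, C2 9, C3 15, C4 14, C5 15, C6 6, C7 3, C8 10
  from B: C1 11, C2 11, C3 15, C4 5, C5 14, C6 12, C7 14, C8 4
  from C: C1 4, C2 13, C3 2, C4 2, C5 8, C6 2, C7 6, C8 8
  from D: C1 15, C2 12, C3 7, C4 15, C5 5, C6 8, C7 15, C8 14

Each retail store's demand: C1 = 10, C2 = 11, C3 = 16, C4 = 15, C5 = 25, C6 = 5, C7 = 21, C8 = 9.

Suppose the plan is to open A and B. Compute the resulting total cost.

Each retail store is assigned to its cheapest site among the open ones.
{A, B}: C1→A 4·10=40, C2→A 9·11=99, C3→A 15·16=240, C4→B 5·15=75, C5→B 14·25=350, C6→A 6·5=30, C7→A 3·21=63, C8→B 4·9=36. Service 933; fixed 287; total 1220.

Total cost: 1220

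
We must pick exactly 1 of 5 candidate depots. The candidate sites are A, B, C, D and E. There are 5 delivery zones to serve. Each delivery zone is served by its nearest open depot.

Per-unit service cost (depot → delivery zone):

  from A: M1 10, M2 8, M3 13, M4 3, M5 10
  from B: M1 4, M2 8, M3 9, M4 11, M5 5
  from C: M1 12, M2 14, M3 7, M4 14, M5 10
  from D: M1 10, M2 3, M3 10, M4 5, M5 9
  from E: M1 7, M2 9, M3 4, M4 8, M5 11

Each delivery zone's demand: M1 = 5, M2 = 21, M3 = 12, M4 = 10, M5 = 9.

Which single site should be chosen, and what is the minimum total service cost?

Choose D only; total service cost 364.

With exactly 1 open, each delivery zone uses its cheapest among the chosen.
{D}: M1→D 10·5=50, M2→D 3·21=63, M3→D 10·12=120, M4→D 5·10=50, M5→D 9·9=81. Service cost 364.
{B}: service cost 451
{E}: service cost 451
Among all 5 size-1 choices, {D} is lowest.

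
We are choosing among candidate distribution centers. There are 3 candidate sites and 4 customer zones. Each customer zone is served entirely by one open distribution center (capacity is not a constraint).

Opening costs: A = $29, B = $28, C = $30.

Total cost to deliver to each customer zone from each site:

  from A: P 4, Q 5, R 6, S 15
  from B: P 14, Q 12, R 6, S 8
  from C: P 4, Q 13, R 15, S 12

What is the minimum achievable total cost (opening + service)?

Minimum total cost: 59

For any fixed open set, each customer zone goes to its cheapest open site; total = fixed + service.
{A}: P→A 4, Q→A 5, R→A 6, S→A 15. Service 30; fixed 29; total 59.
{B}: P→B 14, Q→B 12, R→B 6, S→B 8. Service 40; fixed 28; total 68.
{C}: service 44 + fixed 30 = 74
{A, B, C}: service 23 + fixed 87 = 110
No other subset beats 59.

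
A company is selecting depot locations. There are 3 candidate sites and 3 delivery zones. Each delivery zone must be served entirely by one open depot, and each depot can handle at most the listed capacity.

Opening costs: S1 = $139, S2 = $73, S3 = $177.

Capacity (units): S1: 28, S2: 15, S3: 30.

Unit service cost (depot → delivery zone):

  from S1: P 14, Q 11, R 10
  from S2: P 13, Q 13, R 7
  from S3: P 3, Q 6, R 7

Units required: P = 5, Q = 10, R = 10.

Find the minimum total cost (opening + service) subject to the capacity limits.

Open {S3}: P→S3 3·5=15, Q→S3 6·10=60, R→S3 7·10=70.
Loads: S3 carries 25/30. Service 145; fixed 177; total 322.
Next best feasible plan costs 395.

Minimum total cost: 322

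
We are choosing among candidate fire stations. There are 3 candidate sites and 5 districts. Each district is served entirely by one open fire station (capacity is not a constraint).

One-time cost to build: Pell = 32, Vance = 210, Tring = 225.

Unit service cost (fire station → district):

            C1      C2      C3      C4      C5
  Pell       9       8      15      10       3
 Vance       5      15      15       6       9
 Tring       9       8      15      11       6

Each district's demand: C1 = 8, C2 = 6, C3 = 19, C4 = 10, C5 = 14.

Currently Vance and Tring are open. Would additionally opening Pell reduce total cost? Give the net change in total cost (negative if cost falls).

Yes — net change −10 (cost falls by 10).

Current service cost with {Vance, Tring}: 517.
Adding Pell: each district re-picks its cheapest; new service cost 475, saving 42.
Extra fixed cost: 32. Net change = 32 − 42 = -10.
(Totals: 952 → 942.)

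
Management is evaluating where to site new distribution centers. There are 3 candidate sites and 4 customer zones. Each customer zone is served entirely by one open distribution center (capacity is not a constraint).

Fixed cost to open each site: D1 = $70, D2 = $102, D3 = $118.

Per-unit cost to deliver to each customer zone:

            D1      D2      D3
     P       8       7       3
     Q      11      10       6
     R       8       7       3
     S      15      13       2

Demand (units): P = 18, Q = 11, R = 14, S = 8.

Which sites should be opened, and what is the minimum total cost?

For any fixed open set, each customer zone goes to its cheapest open site; total = fixed + service.
{D3}: P→D3 3·18=54, Q→D3 6·11=66, R→D3 3·14=42, S→D3 2·8=16. Service 178; fixed 118; total 296.
{D1, D3}: P→D3 3·18=54, Q→D3 6·11=66, R→D3 3·14=42, S→D3 2·8=16. Service 178; fixed 188; total 366.
{D2, D3}: service 178 + fixed 220 = 398
{D1, D2, D3}: service 178 + fixed 290 = 468
No other subset beats 296.

Open D3 only; minimum total cost 296.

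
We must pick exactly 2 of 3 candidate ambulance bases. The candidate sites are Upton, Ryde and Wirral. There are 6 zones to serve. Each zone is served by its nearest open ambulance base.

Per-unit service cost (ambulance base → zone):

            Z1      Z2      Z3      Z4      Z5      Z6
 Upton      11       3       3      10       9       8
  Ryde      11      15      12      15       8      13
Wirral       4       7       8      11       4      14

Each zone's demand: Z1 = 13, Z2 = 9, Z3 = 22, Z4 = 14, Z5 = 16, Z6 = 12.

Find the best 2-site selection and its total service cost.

With exactly 2 open, each zone uses its cheapest among the chosen.
{Upton, Wirral}: Z1→Wirral 4·13=52, Z2→Upton 3·9=27, Z3→Upton 3·22=66, Z4→Upton 10·14=140, Z5→Wirral 4·16=64, Z6→Upton 8·12=96. Service cost 445.
{Upton, Ryde}: service cost 600
{Ryde, Wirral}: service cost 665
Among all 3 size-2 choices, {Upton, Wirral} is lowest.

Choose Upton and Wirral; total service cost 445.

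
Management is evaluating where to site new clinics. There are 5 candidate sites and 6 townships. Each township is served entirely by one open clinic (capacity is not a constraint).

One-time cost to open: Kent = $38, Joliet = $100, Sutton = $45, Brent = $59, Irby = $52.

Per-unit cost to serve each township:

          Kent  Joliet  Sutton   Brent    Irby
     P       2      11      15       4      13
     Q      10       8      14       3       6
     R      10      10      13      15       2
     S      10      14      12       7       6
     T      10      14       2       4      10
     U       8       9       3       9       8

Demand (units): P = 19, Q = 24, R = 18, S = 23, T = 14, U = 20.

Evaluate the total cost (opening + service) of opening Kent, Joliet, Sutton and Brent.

Each township is assigned to its cheapest site among the open ones.
{Kent, Joliet, Sutton, Brent}: P→Kent 2·19=38, Q→Brent 3·24=72, R→Kent 10·18=180, S→Brent 7·23=161, T→Sutton 2·14=28, U→Sutton 3·20=60. Service 539; fixed 242; total 781.

Total cost: 781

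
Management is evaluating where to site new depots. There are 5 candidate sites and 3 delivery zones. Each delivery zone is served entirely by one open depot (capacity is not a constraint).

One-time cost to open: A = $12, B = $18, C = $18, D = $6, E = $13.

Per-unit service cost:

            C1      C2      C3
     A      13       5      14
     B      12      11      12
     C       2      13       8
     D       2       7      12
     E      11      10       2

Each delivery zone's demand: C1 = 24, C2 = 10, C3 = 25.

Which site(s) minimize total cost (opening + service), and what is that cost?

For any fixed open set, each delivery zone goes to its cheapest open site; total = fixed + service.
{A, D, E}: C1→D 2·24=48, C2→A 5·10=50, C3→E 2·25=50. Service 148; fixed 31; total 179.
{D, E}: service 168 + fixed 19 = 187
{A, C, E}: service 148 + fixed 43 = 191
{A, B, C, D, E}: service 148 + fixed 67 = 215
No other subset beats 179.

Open A, D and E; minimum total cost 179.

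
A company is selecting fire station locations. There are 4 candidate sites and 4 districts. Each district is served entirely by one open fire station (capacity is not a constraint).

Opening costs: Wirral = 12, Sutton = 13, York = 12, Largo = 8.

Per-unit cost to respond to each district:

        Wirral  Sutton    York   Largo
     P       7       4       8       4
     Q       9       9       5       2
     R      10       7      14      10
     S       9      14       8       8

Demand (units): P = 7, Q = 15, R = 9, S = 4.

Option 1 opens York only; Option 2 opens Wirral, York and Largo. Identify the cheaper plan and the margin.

Option 2 is cheaper by 89.

Option 1: {York}: P→York 8·7=56, Q→York 5·15=75, R→York 14·9=126, S→York 8·4=32. Service 289; fixed 12; total 301.
Option 2: {Wirral, York, Largo}: P→Largo 4·7=28, Q→Largo 2·15=30, R→Wirral 10·9=90, S→York 8·4=32. Service 180; fixed 32; total 212.
Difference: |301 − 212| = 89.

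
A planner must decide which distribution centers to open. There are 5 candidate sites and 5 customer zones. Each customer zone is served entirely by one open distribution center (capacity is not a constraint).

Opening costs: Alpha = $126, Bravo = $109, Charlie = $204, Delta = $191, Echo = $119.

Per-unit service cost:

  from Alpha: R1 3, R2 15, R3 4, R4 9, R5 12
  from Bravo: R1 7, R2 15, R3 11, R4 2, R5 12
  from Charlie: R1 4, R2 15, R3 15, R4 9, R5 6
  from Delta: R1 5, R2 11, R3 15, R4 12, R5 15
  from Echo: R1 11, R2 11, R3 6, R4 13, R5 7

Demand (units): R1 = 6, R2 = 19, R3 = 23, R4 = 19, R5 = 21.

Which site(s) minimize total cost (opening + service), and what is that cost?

Open Bravo and Echo; minimum total cost 802.

For any fixed open set, each customer zone goes to its cheapest open site; total = fixed + service.
{Bravo, Echo}: R1→Bravo 7·6=42, R2→Echo 11·19=209, R3→Echo 6·23=138, R4→Bravo 2·19=38, R5→Echo 7·21=147. Service 574; fixed 228; total 802.
{Alpha, Bravo, Echo}: service 504 + fixed 354 = 858
{Alpha, Echo}: R1→Alpha 3·6=18, R2→Echo 11·19=209, R3→Alpha 4·23=92, R4→Alpha 9·19=171, R5→Echo 7·21=147. Service 637; fixed 245; total 882.
{Alpha, Bravo, Charlie, Delta, Echo}: service 483 + fixed 749 = 1232
No other subset beats 802.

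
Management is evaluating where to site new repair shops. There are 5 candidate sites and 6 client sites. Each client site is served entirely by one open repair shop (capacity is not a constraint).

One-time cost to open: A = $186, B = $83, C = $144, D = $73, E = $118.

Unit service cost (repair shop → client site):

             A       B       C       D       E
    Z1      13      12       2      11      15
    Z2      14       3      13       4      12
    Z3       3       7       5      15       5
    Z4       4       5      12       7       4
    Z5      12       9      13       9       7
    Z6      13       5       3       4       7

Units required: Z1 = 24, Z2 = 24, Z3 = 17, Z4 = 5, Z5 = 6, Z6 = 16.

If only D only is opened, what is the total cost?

Total cost: 841

Each client site is assigned to its cheapest site among the open ones.
{D}: Z1→D 11·24=264, Z2→D 4·24=96, Z3→D 15·17=255, Z4→D 7·5=35, Z5→D 9·6=54, Z6→D 4·16=64. Service 768; fixed 73; total 841.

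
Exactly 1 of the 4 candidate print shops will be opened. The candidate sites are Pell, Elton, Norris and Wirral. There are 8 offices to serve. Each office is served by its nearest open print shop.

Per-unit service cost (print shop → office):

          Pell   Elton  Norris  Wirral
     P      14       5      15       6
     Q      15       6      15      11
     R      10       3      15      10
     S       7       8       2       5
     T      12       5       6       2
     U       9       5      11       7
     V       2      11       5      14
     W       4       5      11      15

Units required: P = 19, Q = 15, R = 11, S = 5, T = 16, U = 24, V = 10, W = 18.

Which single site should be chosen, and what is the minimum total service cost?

With exactly 1 open, each office uses its cheapest among the chosen.
{Elton}: P→Elton 5·19=95, Q→Elton 6·15=90, R→Elton 3·11=33, S→Elton 8·5=40, T→Elton 5·16=80, U→Elton 5·24=120, V→Elton 11·10=110, W→Elton 5·18=90. Service cost 658.
{Wirral}: service cost 1024
{Pell}: service cost 1136
Among all 4 size-1 choices, {Elton} is lowest.

Choose Elton only; total service cost 658.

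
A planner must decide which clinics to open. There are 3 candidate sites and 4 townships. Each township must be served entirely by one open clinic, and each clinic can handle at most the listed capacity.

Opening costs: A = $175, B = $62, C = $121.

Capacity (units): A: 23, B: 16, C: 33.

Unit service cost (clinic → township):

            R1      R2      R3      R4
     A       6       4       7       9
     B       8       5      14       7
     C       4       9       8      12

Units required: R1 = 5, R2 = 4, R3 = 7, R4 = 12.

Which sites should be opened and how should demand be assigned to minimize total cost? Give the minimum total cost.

Minimum total cost: 363

Open {B, C}: R1→C 4·5=20, R2→B 5·4=20, R3→C 8·7=56, R4→B 7·12=84.
Loads: B carries 16/16, C carries 12/33. Service 180; fixed 183; total 363.
Next best feasible plan costs 377.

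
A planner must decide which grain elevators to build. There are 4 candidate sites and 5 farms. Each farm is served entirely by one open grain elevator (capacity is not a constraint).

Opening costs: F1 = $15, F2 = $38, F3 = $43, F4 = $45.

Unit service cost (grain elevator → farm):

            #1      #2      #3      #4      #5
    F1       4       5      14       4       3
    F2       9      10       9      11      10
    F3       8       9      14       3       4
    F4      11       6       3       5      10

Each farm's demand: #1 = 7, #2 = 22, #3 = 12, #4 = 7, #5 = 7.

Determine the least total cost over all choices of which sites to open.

For any fixed open set, each farm goes to its cheapest open site; total = fixed + service.
{F1, F4}: #1→F1 4·7=28, #2→F1 5·22=110, #3→F4 3·12=36, #4→F1 4·7=28, #5→F1 3·7=21. Service 223; fixed 60; total 283.
{F1, F3, F4}: #1→F1 4·7=28, #2→F1 5·22=110, #3→F4 3·12=36, #4→F3 3·7=21, #5→F1 3·7=21. Service 216; fixed 103; total 319.
{F1, F2, F4}: #1→F1 4·7=28, #2→F1 5·22=110, #3→F4 3·12=36, #4→F1 4·7=28, #5→F1 3·7=21. Service 223; fixed 98; total 321.
{F1, F2, F3, F4}: #1→F1 4·7=28, #2→F1 5·22=110, #3→F4 3·12=36, #4→F3 3·7=21, #5→F1 3·7=21. Service 216; fixed 141; total 357.
(All 15 nonempty subsets were checked; F1 and F4 is lowest.)

Minimum total cost: 283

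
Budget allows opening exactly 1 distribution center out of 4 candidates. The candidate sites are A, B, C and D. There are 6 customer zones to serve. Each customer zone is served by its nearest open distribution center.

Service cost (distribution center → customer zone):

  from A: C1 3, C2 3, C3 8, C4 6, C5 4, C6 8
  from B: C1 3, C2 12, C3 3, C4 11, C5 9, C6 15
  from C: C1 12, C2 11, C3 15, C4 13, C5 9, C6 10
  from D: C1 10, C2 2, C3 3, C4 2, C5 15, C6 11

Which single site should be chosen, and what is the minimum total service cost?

Choose A only; total service cost 32.

With exactly 1 open, each customer zone uses its cheapest among the chosen.
{A}: C1→A 3, C2→A 3, C3→A 8, C4→A 6, C5→A 4, C6→A 8. Service cost 32.
{D}: service cost 43
{B}: service cost 53
Among all 4 size-1 choices, {A} is lowest.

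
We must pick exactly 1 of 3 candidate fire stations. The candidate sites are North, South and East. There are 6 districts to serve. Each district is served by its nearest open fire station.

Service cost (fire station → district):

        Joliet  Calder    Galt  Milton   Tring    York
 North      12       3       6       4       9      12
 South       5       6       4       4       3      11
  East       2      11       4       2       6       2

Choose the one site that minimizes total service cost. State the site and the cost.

With exactly 1 open, each district uses its cheapest among the chosen.
{East}: Joliet→East 2, Calder→East 11, Galt→East 4, Milton→East 2, Tring→East 6, York→East 2. Service cost 27.
{South}: service cost 33
{North}: service cost 46
Among all 3 size-1 choices, {East} is lowest.

Choose East only; total service cost 27.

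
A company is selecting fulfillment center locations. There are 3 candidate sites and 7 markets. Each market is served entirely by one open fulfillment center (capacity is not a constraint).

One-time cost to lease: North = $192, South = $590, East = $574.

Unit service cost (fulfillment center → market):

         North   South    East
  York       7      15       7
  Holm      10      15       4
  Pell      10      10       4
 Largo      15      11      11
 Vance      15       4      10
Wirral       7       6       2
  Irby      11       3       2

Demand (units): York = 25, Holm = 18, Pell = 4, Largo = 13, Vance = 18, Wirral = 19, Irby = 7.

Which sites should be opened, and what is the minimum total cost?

For any fixed open set, each market goes to its cheapest open site; total = fixed + service.
{East}: York→East 7·25=175, Holm→East 4·18=72, Pell→East 4·4=16, Largo→East 11·13=143, Vance→East 10·18=180, Wirral→East 2·19=38, Irby→East 2·7=14. Service 638; fixed 574; total 1212.
{North}: service 1070 + fixed 192 = 1262
{North, East}: service 638 + fixed 766 = 1404
{North, South, East}: service 530 + fixed 1356 = 1886
No other subset beats 1212.

Open East only; minimum total cost 1212.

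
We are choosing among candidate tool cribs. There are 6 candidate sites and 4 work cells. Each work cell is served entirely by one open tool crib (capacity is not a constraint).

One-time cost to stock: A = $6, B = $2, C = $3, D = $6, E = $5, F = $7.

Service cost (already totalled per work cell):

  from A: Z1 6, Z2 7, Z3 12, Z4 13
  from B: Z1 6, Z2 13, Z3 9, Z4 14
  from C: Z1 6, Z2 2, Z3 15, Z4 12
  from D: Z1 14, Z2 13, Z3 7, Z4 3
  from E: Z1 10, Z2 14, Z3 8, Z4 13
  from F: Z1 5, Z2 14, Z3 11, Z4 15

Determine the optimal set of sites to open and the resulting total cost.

Open C and D; minimum total cost 27.

For any fixed open set, each work cell goes to its cheapest open site; total = fixed + service.
{C, D}: Z1→C 6, Z2→C 2, Z3→D 7, Z4→D 3. Service 18; fixed 9; total 27.
{B, C, D}: service 18 + fixed 11 = 29
{C, D, E}: Z1→C 6, Z2→C 2, Z3→D 7, Z4→D 3. Service 18; fixed 14; total 32.
{A, B, C, D, E, F}: service 17 + fixed 29 = 46
No other subset beats 27.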